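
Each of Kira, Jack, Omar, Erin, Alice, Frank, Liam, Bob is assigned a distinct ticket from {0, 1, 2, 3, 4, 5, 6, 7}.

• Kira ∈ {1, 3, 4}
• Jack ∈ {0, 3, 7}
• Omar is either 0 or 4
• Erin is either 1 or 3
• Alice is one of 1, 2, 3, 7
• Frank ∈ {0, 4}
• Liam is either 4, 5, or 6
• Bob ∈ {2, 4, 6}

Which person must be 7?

The 8 variables draw from only 8 values {0, 1, 2, 3, 4, 5, 6, 7}, so each is used; only Liam can be 5, hence Liam = 5.
The 7 still-open variables draw from only 7 values {0, 1, 2, 3, 4, 6, 7}, so each is used; only Bob can be 6, hence Bob = 6.
The 6 still-open variables together cover exactly {0, 1, 2, 3, 4, 7} — 6 values for 6 variables — and 2 appears only in Alice's list, so Alice = 2.
Among the 5 still-open variables, 7 fits only Jack (and all 5 values in {0, 1, 3, 4, 7} must be used), so Jack = 7.

Jack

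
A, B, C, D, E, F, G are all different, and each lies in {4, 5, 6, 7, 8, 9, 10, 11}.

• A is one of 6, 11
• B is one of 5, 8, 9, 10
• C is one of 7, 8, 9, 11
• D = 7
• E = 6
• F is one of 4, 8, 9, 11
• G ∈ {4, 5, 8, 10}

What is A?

D has just one choice, so D = 7. Strike 7 from C.
E must be 6 (only option left). Strike 6 from A.
So A = 11.

11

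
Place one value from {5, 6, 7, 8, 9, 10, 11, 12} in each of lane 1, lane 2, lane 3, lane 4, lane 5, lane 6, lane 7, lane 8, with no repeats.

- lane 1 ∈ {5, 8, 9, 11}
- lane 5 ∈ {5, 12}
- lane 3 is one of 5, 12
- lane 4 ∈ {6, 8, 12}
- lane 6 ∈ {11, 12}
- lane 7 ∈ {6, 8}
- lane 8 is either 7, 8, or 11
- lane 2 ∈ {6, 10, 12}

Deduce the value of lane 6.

The 8 variables draw from only 8 values {5, 6, 7, 8, 9, 10, 11, 12}, so each is used; only lane 8 can be 7, hence lane 8 = 7.
The 7 still-open variables together cover exactly {5, 6, 8, 9, 10, 11, 12} — 7 values for 7 variables — and 9 appears only in lane 1's list, so lane 1 = 9.
The 6 still-open variables draw from only 6 values {5, 6, 8, 10, 11, 12}, so each is used; only lane 2 can be 10, hence lane 2 = 10.
The 5 still-open variables together cover exactly {5, 6, 8, 11, 12} — 5 values for 5 variables — and 11 appears only in lane 6's list, so lane 6 = 11.

11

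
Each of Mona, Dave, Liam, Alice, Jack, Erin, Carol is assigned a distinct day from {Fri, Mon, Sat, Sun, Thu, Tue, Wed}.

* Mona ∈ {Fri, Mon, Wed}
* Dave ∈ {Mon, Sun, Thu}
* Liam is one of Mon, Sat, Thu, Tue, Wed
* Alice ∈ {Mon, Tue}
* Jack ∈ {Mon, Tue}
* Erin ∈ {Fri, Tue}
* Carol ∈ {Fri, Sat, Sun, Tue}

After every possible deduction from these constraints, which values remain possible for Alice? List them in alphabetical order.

Mon, Tue

Alice and Jack between them cover only {Mon, Tue} — a naked pair. Remove those values from Mona, Dave, Liam, Erin, Carol.
That leaves Erin = Fri. Remove Fri from Mona, Carol.
That leaves Mona = Wed. Strike Wed from Liam.
No further eliminations apply; Alice can still be any of Mon, Tue.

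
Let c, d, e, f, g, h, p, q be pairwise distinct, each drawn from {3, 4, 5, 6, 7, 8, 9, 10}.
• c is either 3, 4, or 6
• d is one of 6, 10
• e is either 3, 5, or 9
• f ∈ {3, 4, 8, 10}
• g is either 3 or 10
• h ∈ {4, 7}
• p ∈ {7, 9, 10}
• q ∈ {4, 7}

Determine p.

9

Among the 8 variables, 5 fits only e (and all 8 values in {3, 4, 5, 6, 7, 8, 9, 10} must be used), so e = 5.
Among the 7 still-open variables, 8 fits only f (and all 7 values in {3, 4, 6, 7, 8, 9, 10} must be used), so f = 8.
The 6 still-open variables together cover exactly {3, 4, 6, 7, 9, 10} — 6 values for 6 variables — and 9 appears only in p's list, so p = 9.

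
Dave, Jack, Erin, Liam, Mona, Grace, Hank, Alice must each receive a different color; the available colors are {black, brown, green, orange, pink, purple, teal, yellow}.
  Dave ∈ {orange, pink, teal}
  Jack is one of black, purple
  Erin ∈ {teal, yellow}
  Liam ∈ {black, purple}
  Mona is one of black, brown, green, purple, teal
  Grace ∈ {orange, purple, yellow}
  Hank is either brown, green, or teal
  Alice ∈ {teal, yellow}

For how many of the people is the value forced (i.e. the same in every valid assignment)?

2

The 8 variables draw from only 8 values {black, brown, green, orange, pink, purple, teal, yellow}, so each is used; only Dave can be pink, hence Dave = pink.
The 7 still-open variables draw from only 7 values {black, brown, green, orange, purple, teal, yellow}, so each is used; only Grace can be orange, hence Grace = orange.
Jack and Liam between them cover only {black, purple} — a naked pair. Remove those values from Mona.
The 2 variables Erin and Alice are confined to {teal, yellow}, which locks those values in; drop them from Mona, Hank.
Determined: Dave=pink, Grace=orange. The other people each still have more than one consistent value. That makes 2.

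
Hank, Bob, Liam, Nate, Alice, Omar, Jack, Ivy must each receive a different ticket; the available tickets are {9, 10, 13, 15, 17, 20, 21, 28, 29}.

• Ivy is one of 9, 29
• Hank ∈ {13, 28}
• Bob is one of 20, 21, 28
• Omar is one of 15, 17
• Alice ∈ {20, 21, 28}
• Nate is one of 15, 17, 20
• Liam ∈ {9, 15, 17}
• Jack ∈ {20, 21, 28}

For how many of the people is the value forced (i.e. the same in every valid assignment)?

3

The 8 variables together cover exactly {9, 13, 15, 17, 20, 21, 28, 29} — 8 values for 8 variables — and 13 appears only in Hank's list, so Hank = 13.
Among the 7 still-open variables, 29 fits only Ivy (and all 7 values in {9, 15, 17, 20, 21, 28, 29} must be used), so Ivy = 29.
The 6 still-open variables together cover exactly {9, 15, 17, 20, 21, 28} — 6 values for 6 variables — and 9 appears only in Liam's list, so Liam = 9.
The 3 variables Bob, Alice, Jack are confined to {20, 21, 28}, which locks those values in; drop them from Nate.
Determined: Hank=13, Liam=9, Ivy=29. The other people each still have more than one consistent value. That makes 3.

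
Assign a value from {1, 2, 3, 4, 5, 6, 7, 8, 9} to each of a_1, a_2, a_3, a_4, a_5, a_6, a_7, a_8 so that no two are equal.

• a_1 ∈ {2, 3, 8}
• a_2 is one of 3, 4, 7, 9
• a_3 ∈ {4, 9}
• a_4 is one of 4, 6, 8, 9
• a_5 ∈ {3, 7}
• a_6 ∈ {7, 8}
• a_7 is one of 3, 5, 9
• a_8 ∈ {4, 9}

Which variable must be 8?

Among the 8 variables, 2 fits only a_1 (and all 8 values in {2, 3, 4, 5, 6, 7, 8, 9} must be used), so a_1 = 2.
Among the 7 still-open variables, 5 fits only a_7 (and all 7 values in {3, 4, 5, 6, 7, 8, 9} must be used), so a_7 = 5.
The 6 still-open variables together cover exactly {3, 4, 6, 7, 8, 9} — 6 values for 6 variables — and 6 appears only in a_4's list, so a_4 = 6.
The 5 still-open variables together cover exactly {3, 4, 7, 8, 9} — 5 values for 5 variables — and 8 appears only in a_6's list, so a_6 = 8.

a_6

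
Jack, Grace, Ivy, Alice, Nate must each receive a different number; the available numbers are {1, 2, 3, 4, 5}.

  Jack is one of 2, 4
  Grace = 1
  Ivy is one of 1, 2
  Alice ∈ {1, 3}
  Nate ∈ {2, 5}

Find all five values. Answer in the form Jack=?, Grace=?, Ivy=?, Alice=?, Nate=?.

Jack=4, Grace=1, Ivy=2, Alice=3, Nate=5

Grace must be 1 (only option left). Strike 1 from Ivy, Alice.
That leaves Ivy = 2. Remove 2 from Jack, Nate.
That leaves Alice = 3.
Nate has just one choice, so Nate = 5.
Jack has just one choice, so Jack = 4.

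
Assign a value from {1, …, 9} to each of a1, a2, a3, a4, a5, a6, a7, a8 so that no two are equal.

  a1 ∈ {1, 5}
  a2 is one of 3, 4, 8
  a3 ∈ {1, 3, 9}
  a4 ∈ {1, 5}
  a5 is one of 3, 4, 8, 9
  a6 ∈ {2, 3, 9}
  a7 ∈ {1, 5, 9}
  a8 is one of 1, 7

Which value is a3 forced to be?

Among the 8 variables, 2 fits only a6 (and all 8 values in {1, 2, 3, 4, 5, 7, 8, 9} must be used), so a6 = 2.
The 7 still-open variables draw from only 7 values {1, 3, 4, 5, 7, 8, 9}, so each is used; only a8 can be 7, hence a8 = 7.
a1 and a4 share exactly the 2 values {1, 5}; by pigeonhole those values go to them, so strike 1, 5 from a3, a7.
That leaves a7 = 9. So a3, a5 can't be 9.
So a3 = 3.

3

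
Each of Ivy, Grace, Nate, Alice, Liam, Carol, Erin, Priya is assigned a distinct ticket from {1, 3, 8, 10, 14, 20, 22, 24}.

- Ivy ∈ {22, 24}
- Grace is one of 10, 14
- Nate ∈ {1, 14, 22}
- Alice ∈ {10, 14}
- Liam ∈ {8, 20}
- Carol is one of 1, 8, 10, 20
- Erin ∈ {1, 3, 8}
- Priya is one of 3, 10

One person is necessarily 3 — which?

Among the 8 variables, 24 fits only Ivy (and all 8 values in {1, 3, 8, 10, 14, 20, 22, 24} must be used), so Ivy = 24.
The 7 still-open variables together cover exactly {1, 3, 8, 10, 14, 20, 22} — 7 values for 7 variables — and 22 appears only in Nate's list, so Nate = 22.
The 2 variables Grace and Alice are confined to {10, 14}, which locks those values in; drop them from Carol, Priya.
So 3 goes to Priya.

Priya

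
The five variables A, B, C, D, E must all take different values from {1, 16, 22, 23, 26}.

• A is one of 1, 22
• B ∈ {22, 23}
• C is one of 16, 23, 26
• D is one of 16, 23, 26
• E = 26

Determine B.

E must be 26 (only option left). Eliminate 26 elsewhere: C, D.
Among the 4 still-open variables, 1 fits only A (and all 4 values in {1, 16, 22, 23} must be used), so A = 1.
The 3 still-open variables draw from only 3 values {16, 22, 23}, so each is used; only B can be 22, hence B = 22.

22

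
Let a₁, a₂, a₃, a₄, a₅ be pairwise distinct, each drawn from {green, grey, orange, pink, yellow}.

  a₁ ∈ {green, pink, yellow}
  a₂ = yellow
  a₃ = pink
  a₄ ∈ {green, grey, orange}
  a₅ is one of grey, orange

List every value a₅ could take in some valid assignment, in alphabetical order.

a₂ has just one choice, so a₂ = yellow. Remove yellow from a₁.
a₃ must be pink (only option left). Eliminate pink elsewhere: a₁.
a₁ must be green (only option left). Strike green from a₄.
No further eliminations apply; a₅ can still be any of grey, orange.

grey, orange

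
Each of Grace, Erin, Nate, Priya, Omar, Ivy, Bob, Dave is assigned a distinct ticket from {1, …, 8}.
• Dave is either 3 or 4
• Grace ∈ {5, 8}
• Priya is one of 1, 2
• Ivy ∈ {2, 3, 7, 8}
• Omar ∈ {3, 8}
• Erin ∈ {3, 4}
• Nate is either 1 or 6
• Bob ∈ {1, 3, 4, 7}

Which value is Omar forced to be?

The 8 variables draw from only 8 values {1, 2, 3, 4, 5, 6, 7, 8}, so each is used; only Grace can be 5, hence Grace = 5.
The 7 still-open variables draw from only 7 values {1, 2, 3, 4, 6, 7, 8}, so each is used; only Nate can be 6, hence Nate = 6.
The 2 variables Erin and Dave are confined to {3, 4}, which locks those values in; drop them from Omar, Ivy, Bob.
So Omar = 8.

8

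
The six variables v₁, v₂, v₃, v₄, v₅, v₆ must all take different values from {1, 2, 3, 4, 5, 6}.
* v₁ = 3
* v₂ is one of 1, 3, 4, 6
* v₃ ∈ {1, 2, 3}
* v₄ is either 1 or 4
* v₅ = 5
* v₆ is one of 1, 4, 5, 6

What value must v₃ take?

2

v₁'s domain is down to {3}, so v₁ = 3. Eliminate 3 elsewhere: v₂, v₃.
v₅ must be 5 (only option left). Strike 5 from v₆.
The 4 still-open variables draw from only 4 values {1, 2, 4, 6}, so each is used; only v₃ can be 2, hence v₃ = 2.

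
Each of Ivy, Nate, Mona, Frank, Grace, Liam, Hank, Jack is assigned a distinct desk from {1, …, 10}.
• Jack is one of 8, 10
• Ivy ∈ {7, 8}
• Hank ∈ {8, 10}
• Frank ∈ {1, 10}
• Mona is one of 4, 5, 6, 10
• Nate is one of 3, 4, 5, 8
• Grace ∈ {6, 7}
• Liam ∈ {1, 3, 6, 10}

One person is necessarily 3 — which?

Liam

The 2 variables Hank and Jack are confined to {8, 10}, which locks those values in; drop them from Ivy, Nate, Mona, Frank, Liam.
Ivy's domain is down to {7}, so Ivy = 7. Remove 7 from Grace.
Frank has just one choice, so Frank = 1. So Liam can't be 1.
That leaves Grace = 6. So Mona, Liam can't be 6.
So 3 goes to Liam.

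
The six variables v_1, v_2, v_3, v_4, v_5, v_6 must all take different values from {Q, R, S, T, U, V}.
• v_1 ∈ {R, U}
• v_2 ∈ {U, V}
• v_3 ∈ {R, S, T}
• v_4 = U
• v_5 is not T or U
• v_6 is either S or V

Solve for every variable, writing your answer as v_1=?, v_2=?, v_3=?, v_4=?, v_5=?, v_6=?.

v_1=R, v_2=V, v_3=T, v_4=U, v_5=Q, v_6=S

v_4 must be U (only option left). So v_1, v_2 can't be U.
v_1 has just one choice, so v_1 = R. Eliminate R elsewhere: v_3, v_5.
v_2 has just one choice, so v_2 = V. Remove V from v_5, v_6.
v_6's domain is down to {S}, so v_6 = S. Strike S from v_3, v_5.
v_3 has just one choice, so v_3 = T.
That leaves v_5 = Q.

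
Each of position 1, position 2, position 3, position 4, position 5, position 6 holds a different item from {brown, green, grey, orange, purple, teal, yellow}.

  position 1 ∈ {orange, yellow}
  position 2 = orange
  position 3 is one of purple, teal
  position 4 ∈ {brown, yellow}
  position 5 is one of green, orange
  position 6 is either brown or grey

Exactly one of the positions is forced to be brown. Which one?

position 2's domain is down to {orange}, so position 2 = orange. Strike orange from position 1, position 5.
position 5 must be green (only option left).
position 1's domain is down to {yellow}, so position 1 = yellow. Strike yellow from position 4.
So brown goes to position 4.

position 4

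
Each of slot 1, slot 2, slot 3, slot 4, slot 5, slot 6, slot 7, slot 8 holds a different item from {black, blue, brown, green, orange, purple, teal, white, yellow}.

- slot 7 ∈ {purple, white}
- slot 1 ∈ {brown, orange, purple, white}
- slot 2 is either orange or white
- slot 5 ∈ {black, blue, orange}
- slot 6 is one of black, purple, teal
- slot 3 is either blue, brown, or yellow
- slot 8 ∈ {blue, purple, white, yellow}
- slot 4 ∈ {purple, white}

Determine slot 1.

brown

The 8 variables draw from only 8 values {black, blue, brown, orange, purple, teal, white, yellow}, so each is used; only slot 6 can be teal, hence slot 6 = teal.
The 7 still-open variables together cover exactly {black, blue, brown, orange, purple, white, yellow} — 7 values for 7 variables — and black appears only in slot 5's list, so slot 5 = black.
slot 4 and slot 7 between them cover only {purple, white} — a naked pair. Remove those values from slot 1, slot 2, slot 8.
slot 2's domain is down to {orange}, so slot 2 = orange. Strike orange from slot 1.
So slot 1 = brown.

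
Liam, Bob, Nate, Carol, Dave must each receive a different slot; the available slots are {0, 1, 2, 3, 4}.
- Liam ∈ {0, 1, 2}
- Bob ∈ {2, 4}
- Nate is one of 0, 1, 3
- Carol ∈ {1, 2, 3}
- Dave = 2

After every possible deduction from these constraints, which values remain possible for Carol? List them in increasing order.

1, 3

Dave must be 2 (only option left). Eliminate 2 elsewhere: Liam, Bob, Carol.
Bob has just one choice, so Bob = 4.
No further eliminations apply; Carol can still be any of 1, 3.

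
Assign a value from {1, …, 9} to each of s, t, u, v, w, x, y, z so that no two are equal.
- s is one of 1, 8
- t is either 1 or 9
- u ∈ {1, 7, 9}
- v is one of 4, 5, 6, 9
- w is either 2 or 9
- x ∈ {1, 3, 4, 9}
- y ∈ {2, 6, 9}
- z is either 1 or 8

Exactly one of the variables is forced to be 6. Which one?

y

s and z between them cover only {1, 8} — a naked pair. Remove those values from t, u, x.
t's domain is down to {9}, so t = 9. Strike 9 from u, v, w, x, y.
u must be 7 (only option left).
w must be 2 (only option left). Remove 2 from y.
So 6 goes to y.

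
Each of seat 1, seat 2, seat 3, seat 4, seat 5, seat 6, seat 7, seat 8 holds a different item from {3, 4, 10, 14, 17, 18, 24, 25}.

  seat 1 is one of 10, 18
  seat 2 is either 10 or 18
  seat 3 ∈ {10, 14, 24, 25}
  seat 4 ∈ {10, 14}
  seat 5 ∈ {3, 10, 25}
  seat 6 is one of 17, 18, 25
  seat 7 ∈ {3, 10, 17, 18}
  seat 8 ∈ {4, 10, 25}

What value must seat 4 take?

14

The 8 variables together cover exactly {3, 4, 10, 14, 17, 18, 24, 25} — 8 values for 8 variables — and 4 appears only in seat 8's list, so seat 8 = 4.
The 7 still-open variables together cover exactly {3, 10, 14, 17, 18, 24, 25} — 7 values for 7 variables — and 24 appears only in seat 3's list, so seat 3 = 24.
The 6 still-open variables together cover exactly {3, 10, 14, 17, 18, 25} — 6 values for 6 variables — and 14 appears only in seat 4's list, so seat 4 = 14.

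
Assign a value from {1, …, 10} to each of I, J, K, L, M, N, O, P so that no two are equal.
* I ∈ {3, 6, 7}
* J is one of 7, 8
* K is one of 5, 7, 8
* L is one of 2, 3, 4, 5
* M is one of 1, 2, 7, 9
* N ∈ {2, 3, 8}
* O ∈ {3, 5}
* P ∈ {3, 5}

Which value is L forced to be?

The 2 variables O and P are confined to {3, 5}, which locks those values in; drop them from I, K, L, N.
J and K between them cover only {7, 8} — a naked pair. Remove those values from I, M, N.
I has just one choice, so I = 6.
N has just one choice, so N = 2. Eliminate 2 elsewhere: L, M.
So L = 4.

4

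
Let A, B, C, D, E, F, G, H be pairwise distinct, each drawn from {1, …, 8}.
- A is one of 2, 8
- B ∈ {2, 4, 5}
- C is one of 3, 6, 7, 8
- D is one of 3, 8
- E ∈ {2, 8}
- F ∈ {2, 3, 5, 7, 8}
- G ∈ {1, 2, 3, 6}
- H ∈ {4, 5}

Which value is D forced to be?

3

The 8 variables draw from only 8 values {1, 2, 3, 4, 5, 6, 7, 8}, so each is used; only G can be 1, hence G = 1.
Among the 7 still-open variables, 6 fits only C (and all 7 values in {2, 3, 4, 5, 6, 7, 8} must be used), so C = 6.
Among the 6 still-open variables, 7 fits only F (and all 6 values in {2, 3, 4, 5, 7, 8} must be used), so F = 7.
The 5 still-open variables together cover exactly {2, 3, 4, 5, 8} — 5 values for 5 variables — and 3 appears only in D's list, so D = 3.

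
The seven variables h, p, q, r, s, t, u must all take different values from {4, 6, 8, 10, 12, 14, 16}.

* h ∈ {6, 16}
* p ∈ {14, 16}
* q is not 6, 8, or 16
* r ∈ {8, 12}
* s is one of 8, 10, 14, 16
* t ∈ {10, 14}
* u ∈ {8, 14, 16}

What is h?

6

The 7 variables together cover exactly {4, 6, 8, 10, 12, 14, 16} — 7 values for 7 variables — and 4 appears only in q's list, so q = 4.
The 6 still-open variables draw from only 6 values {6, 8, 10, 12, 14, 16}, so each is used; only h can be 6, hence h = 6.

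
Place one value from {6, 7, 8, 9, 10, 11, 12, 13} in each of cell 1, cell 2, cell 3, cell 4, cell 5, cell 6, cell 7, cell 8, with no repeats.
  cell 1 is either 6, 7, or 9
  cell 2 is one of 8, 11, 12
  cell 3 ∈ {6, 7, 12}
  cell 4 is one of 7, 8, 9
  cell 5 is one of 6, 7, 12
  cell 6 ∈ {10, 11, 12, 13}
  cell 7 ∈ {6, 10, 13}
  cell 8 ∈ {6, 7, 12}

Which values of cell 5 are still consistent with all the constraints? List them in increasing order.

6, 7, 12

The 3 variables cell 3, cell 5, cell 8 are confined to {6, 7, 12}, which locks those values in; drop them from cell 1, cell 2, cell 4, cell 6, cell 7.
cell 1 has just one choice, so cell 1 = 9. Strike 9 from cell 4.
cell 4 must be 8 (only option left). So cell 2 can't be 8.
cell 2 must be 11 (only option left). Strike 11 from cell 6.
No further eliminations apply; cell 5 can still be any of 6, 7, 12.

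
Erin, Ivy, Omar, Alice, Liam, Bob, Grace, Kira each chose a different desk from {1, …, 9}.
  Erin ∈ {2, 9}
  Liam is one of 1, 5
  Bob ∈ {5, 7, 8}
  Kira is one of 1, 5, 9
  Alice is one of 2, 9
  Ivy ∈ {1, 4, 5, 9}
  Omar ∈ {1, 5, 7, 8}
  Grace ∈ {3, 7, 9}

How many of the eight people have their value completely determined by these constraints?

2

The 8 variables together cover exactly {1, 2, 3, 4, 5, 7, 8, 9} — 8 values for 8 variables — and 3 appears only in Grace's list, so Grace = 3.
Among the 7 still-open variables, 4 fits only Ivy (and all 7 values in {1, 2, 4, 5, 7, 8, 9} must be used), so Ivy = 4.
Erin and Alice between them cover only {2, 9} — a naked pair. Remove those values from Kira.
Liam and Kira share exactly the 2 values {1, 5}; by pigeonhole those values go to them, so strike 1, 5 from Omar, Bob.
Determined: Ivy=4, Grace=3. The other people each still have more than one consistent value. That makes 2.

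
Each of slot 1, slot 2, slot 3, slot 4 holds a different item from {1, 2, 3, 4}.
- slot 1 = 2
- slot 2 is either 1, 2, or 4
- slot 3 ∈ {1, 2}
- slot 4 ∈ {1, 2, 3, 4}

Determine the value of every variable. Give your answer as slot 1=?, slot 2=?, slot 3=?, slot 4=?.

slot 1=2, slot 2=4, slot 3=1, slot 4=3

slot 1's domain is down to {2}, so slot 1 = 2. So slot 2, slot 3, slot 4 can't be 2.
That leaves slot 3 = 1. Strike 1 from slot 2, slot 4.
slot 2's domain is down to {4}, so slot 2 = 4. So slot 4 can't be 4.
slot 4 has just one choice, so slot 4 = 3.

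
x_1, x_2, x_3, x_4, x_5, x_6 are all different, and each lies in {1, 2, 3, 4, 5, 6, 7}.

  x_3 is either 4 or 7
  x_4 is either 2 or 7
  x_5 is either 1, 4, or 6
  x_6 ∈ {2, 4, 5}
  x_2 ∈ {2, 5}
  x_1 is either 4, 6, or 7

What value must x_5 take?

1

The 6 variables together cover exactly {1, 2, 4, 5, 6, 7} — 6 values for 6 variables — and 1 appears only in x_5's list, so x_5 = 1.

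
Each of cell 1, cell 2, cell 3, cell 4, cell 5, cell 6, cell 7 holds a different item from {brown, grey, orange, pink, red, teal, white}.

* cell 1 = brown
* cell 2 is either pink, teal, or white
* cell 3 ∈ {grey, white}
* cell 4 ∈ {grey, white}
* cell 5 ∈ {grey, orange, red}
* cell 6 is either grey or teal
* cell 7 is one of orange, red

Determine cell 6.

teal

cell 1 must be brown (only option left).
The 6 still-open variables draw from only 6 values {grey, orange, pink, red, teal, white}, so each is used; only cell 2 can be pink, hence cell 2 = pink.
The 5 still-open variables draw from only 5 values {grey, orange, red, teal, white}, so each is used; only cell 6 can be teal, hence cell 6 = teal.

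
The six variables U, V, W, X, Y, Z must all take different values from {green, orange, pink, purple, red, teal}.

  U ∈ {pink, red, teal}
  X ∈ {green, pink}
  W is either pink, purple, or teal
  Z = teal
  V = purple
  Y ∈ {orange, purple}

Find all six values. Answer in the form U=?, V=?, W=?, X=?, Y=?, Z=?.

U=red, V=purple, W=pink, X=green, Y=orange, Z=teal

V has just one choice, so V = purple. Strike purple from W, Y.
Y must be orange (only option left).
Z has just one choice, so Z = teal. Remove teal from U, W.
W must be pink (only option left). Remove pink from U, X.
X has just one choice, so X = green.
U has just one choice, so U = red.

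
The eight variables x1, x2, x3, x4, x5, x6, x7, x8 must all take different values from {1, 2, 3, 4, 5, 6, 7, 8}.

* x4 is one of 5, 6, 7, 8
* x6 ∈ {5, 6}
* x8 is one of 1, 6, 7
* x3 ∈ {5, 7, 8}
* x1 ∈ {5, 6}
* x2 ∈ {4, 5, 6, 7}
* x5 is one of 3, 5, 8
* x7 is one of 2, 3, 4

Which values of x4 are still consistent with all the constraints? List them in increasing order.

The 8 variables draw from only 8 values {1, 2, 3, 4, 5, 6, 7, 8}, so each is used; only x8 can be 1, hence x8 = 1.
The 7 still-open variables draw from only 7 values {2, 3, 4, 5, 6, 7, 8}, so each is used; only x7 can be 2, hence x7 = 2.
The 6 still-open variables draw from only 6 values {3, 4, 5, 6, 7, 8}, so each is used; only x5 can be 3, hence x5 = 3.
The 5 still-open variables draw from only 5 values {4, 5, 6, 7, 8}, so each is used; only x2 can be 4, hence x2 = 4.
The 2 variables x1 and x6 are confined to {5, 6}, which locks those values in; drop them from x3, x4.
No further eliminations apply; x4 can still be any of 7, 8.

7, 8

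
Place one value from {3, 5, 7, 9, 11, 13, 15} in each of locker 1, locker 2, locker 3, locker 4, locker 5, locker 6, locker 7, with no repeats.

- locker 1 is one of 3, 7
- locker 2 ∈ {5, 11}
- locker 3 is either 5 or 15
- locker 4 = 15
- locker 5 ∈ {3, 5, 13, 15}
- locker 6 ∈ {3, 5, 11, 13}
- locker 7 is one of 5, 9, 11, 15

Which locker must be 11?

locker 4's domain is down to {15}, so locker 4 = 15. Remove 15 from locker 3, locker 5, locker 7.
That leaves locker 3 = 5. Remove 5 from locker 2, locker 5, locker 6, locker 7.
So 11 goes to locker 2.

locker 2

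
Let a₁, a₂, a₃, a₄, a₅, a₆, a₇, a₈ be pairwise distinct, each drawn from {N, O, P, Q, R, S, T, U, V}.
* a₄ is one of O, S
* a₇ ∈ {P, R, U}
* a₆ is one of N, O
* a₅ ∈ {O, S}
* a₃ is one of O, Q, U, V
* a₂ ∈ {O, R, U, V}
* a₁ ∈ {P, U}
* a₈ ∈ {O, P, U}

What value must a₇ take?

R

Among the 8 variables, N fits only a₆ (and all 8 values in {N, O, P, Q, R, S, U, V} must be used), so a₆ = N.
The 7 still-open variables together cover exactly {O, P, Q, R, S, U, V} — 7 values for 7 variables — and Q appears only in a₃'s list, so a₃ = Q.
The 6 still-open variables together cover exactly {O, P, R, S, U, V} — 6 values for 6 variables — and V appears only in a₂'s list, so a₂ = V.
The 5 still-open variables draw from only 5 values {O, P, R, S, U}, so each is used; only a₇ can be R, hence a₇ = R.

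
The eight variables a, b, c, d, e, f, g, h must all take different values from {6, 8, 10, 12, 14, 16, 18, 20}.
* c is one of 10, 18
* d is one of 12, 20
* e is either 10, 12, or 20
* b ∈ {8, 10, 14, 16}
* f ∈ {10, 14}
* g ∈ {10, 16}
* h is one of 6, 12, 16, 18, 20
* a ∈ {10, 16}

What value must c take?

The 8 variables together cover exactly {6, 8, 10, 12, 14, 16, 18, 20} — 8 values for 8 variables — and 6 appears only in h's list, so h = 6.
The 7 still-open variables draw from only 7 values {8, 10, 12, 14, 16, 18, 20}, so each is used; only b can be 8, hence b = 8.
The 6 still-open variables together cover exactly {10, 12, 14, 16, 18, 20} — 6 values for 6 variables — and 14 appears only in f's list, so f = 14.
The 5 still-open variables together cover exactly {10, 12, 16, 18, 20} — 5 values for 5 variables — and 18 appears only in c's list, so c = 18.

18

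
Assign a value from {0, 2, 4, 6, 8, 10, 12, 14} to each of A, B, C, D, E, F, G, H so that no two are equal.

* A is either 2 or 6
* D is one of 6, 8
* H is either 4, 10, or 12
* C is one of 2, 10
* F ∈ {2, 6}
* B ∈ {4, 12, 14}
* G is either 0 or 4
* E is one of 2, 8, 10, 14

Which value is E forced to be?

The 8 variables together cover exactly {0, 2, 4, 6, 8, 10, 12, 14} — 8 values for 8 variables — and 0 appears only in G's list, so G = 0.
A and F between them cover only {2, 6} — a naked pair. Remove those values from C, D, E.
C has just one choice, so C = 10. Eliminate 10 elsewhere: E, H.
D's domain is down to {8}, so D = 8. Strike 8 from E.
So E = 14.

14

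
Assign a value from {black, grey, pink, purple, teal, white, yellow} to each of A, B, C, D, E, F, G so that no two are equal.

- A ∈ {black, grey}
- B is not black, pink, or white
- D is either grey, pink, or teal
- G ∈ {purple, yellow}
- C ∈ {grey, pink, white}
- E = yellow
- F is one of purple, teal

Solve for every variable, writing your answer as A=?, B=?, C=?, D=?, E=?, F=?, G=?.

A=black, B=grey, C=white, D=pink, E=yellow, F=teal, G=purple

E must be yellow (only option left). So B, G can't be yellow.
G must be purple (only option left). Remove purple from B, F.
F's domain is down to {teal}, so F = teal. Strike teal from B, D.
B must be grey (only option left). Eliminate grey elsewhere: A, C, D.
D must be pink (only option left). Strike pink from C.
A must be black (only option left).
C has just one choice, so C = white.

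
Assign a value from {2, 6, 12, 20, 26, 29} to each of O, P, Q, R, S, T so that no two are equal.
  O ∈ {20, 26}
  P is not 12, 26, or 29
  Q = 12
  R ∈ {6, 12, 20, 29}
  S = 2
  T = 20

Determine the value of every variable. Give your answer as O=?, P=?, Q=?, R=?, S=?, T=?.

O=26, P=6, Q=12, R=29, S=2, T=20

Q's domain is down to {12}, so Q = 12. Strike 12 from R.
S has just one choice, so S = 2. Strike 2 from P.
That leaves T = 20. Eliminate 20 elsewhere: O, P, R.
That leaves O = 26.
P's domain is down to {6}, so P = 6. Eliminate 6 elsewhere: R.
R must be 29 (only option left).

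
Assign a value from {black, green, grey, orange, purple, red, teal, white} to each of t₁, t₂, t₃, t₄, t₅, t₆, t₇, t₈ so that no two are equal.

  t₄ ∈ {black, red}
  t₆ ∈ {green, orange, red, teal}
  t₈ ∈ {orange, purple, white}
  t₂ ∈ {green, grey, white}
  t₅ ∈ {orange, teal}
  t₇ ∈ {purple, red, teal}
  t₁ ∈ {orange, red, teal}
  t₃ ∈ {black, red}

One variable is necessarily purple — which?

t₇

The 8 variables together cover exactly {black, green, grey, orange, purple, red, teal, white} — 8 values for 8 variables — and grey appears only in t₂'s list, so t₂ = grey.
The 7 still-open variables draw from only 7 values {black, green, orange, purple, red, teal, white}, so each is used; only t₆ can be green, hence t₆ = green.
Among the 6 still-open variables, white fits only t₈ (and all 6 values in {black, orange, purple, red, teal, white} must be used), so t₈ = white.
The 5 still-open variables together cover exactly {black, orange, purple, red, teal} — 5 values for 5 variables — and purple appears only in t₇'s list, so t₇ = purple.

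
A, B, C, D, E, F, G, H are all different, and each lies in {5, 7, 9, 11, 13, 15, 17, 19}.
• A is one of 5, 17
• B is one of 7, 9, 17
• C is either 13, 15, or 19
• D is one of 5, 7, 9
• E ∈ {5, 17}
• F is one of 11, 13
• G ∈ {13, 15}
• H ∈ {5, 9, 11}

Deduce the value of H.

11

Among the 8 variables, 19 fits only C (and all 8 values in {5, 7, 9, 11, 13, 15, 17, 19} must be used), so C = 19.
The 7 still-open variables together cover exactly {5, 7, 9, 11, 13, 15, 17} — 7 values for 7 variables — and 15 appears only in G's list, so G = 15.
Among the 6 still-open variables, 13 fits only F (and all 6 values in {5, 7, 9, 11, 13, 17} must be used), so F = 13.
The 5 still-open variables together cover exactly {5, 7, 9, 11, 17} — 5 values for 5 variables — and 11 appears only in H's list, so H = 11.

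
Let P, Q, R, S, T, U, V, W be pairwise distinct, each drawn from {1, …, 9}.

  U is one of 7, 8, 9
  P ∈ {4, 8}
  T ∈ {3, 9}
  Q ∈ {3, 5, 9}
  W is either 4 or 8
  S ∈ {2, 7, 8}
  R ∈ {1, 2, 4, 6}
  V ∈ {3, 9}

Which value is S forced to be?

P and W share exactly the 2 values {4, 8}; by pigeonhole those values go to them, so strike 4, 8 from R, S, U.
T and V between them cover only {3, 9} — a naked pair. Remove those values from Q, U.
Q must be 5 (only option left).
U has just one choice, so U = 7. Eliminate 7 elsewhere: S.
So S = 2.

2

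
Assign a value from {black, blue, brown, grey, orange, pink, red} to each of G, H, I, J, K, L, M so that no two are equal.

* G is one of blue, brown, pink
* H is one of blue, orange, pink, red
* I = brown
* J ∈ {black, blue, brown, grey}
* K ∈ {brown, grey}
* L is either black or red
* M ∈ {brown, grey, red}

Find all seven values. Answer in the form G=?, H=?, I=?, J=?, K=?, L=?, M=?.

G=pink, H=orange, I=brown, J=blue, K=grey, L=black, M=red

I has just one choice, so I = brown. So G, J, K, M can't be brown.
That leaves K = grey. So J, M can't be grey.
That leaves M = red. So H, L can't be red.
That leaves L = black. Strike black from J.
J must be blue (only option left). Remove blue from G, H.
That leaves G = pink. Remove pink from H.
H must be orange (only option left).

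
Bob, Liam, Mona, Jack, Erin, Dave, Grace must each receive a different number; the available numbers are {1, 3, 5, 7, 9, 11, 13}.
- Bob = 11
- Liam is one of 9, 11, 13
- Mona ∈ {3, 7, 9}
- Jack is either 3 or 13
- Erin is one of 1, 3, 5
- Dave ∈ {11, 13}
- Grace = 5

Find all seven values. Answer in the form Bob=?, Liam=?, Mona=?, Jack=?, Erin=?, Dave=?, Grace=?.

Bob has just one choice, so Bob = 11. So Liam, Dave can't be 11.
Dave's domain is down to {13}, so Dave = 13. Remove 13 from Liam, Jack.
Grace has just one choice, so Grace = 5. Eliminate 5 elsewhere: Erin.
That leaves Liam = 9. Eliminate 9 elsewhere: Mona.
Jack's domain is down to {3}, so Jack = 3. Strike 3 from Mona, Erin.
Erin's domain is down to {1}, so Erin = 1.
Mona must be 7 (only option left).

Bob=11, Liam=9, Mona=7, Jack=3, Erin=1, Dave=13, Grace=5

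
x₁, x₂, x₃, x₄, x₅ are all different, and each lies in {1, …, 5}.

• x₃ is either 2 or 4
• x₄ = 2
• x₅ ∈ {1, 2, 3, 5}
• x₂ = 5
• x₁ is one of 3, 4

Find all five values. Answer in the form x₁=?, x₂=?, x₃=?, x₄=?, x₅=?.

x₂ must be 5 (only option left). Remove 5 from x₅.
x₄'s domain is down to {2}, so x₄ = 2. Remove 2 from x₃, x₅.
x₃ has just one choice, so x₃ = 4. Eliminate 4 elsewhere: x₁.
x₁ must be 3 (only option left). Eliminate 3 elsewhere: x₅.
That leaves x₅ = 1.

x₁=3, x₂=5, x₃=4, x₄=2, x₅=1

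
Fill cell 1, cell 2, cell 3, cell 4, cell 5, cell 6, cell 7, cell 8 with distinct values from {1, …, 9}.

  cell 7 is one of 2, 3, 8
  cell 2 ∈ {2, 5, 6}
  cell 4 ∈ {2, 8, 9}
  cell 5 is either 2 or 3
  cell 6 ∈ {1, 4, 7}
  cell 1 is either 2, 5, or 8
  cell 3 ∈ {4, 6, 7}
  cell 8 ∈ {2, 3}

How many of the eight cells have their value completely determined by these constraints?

The 2 variables cell 5 and cell 8 are confined to {2, 3}, which locks those values in; drop them from cell 1, cell 2, cell 4, cell 7.
That leaves cell 7 = 8. Remove 8 from cell 1, cell 4.
cell 1 has just one choice, so cell 1 = 5. Remove 5 from cell 2.
cell 2 must be 6 (only option left). So cell 3 can't be 6.
cell 4's domain is down to {9}, so cell 4 = 9.
Determined: cell 1=5, cell 2=6, cell 4=9, cell 7=8. The other cells each still have more than one consistent value. That makes 4.

4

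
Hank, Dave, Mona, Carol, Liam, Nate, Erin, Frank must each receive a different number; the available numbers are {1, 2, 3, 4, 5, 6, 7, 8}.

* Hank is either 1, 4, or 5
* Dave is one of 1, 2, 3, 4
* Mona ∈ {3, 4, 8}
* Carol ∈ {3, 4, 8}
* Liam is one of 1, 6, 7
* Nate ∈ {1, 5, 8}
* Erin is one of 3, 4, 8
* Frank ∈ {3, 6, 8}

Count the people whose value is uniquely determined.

The 8 variables together cover exactly {1, 2, 3, 4, 5, 6, 7, 8} — 8 values for 8 variables — and 2 appears only in Dave's list, so Dave = 2.
The 7 still-open variables together cover exactly {1, 3, 4, 5, 6, 7, 8} — 7 values for 7 variables — and 7 appears only in Liam's list, so Liam = 7.
The 6 still-open variables together cover exactly {1, 3, 4, 5, 6, 8} — 6 values for 6 variables — and 6 appears only in Frank's list, so Frank = 6.
The 3 variables Mona, Carol, Erin are confined to {3, 4, 8}, which locks those values in; drop them from Hank, Nate.
Determined: Dave=2, Liam=7, Frank=6. The other people each still have more than one consistent value. That makes 3.

3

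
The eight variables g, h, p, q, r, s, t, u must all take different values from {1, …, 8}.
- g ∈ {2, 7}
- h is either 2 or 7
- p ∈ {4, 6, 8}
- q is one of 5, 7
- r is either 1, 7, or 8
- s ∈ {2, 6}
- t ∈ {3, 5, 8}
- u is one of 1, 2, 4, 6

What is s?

Among the 8 variables, 3 fits only t (and all 8 values in {1, 2, 3, 4, 5, 6, 7, 8} must be used), so t = 3.
The 7 still-open variables draw from only 7 values {1, 2, 4, 5, 6, 7, 8}, so each is used; only q can be 5, hence q = 5.
g and h between them cover only {2, 7} — a naked pair. Remove those values from r, s, u.
So s = 6.

6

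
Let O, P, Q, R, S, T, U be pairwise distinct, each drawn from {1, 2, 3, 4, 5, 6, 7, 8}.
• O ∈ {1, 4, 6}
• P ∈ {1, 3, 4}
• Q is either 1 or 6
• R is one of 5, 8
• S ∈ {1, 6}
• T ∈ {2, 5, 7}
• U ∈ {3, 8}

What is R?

The 2 variables Q and S are confined to {1, 6}, which locks those values in; drop them from O, P.
O has just one choice, so O = 4. Strike 4 from P.
That leaves P = 3. So U can't be 3.
That leaves U = 8. So R can't be 8.
So R = 5.

5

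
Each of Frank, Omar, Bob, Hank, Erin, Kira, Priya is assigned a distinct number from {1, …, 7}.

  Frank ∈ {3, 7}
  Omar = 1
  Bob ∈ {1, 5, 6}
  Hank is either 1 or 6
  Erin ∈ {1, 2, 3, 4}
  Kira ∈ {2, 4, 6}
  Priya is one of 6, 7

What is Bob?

5

Omar's domain is down to {1}, so Omar = 1. Eliminate 1 elsewhere: Bob, Hank, Erin.
Hank's domain is down to {6}, so Hank = 6. Eliminate 6 elsewhere: Bob, Kira, Priya.
So Bob = 5.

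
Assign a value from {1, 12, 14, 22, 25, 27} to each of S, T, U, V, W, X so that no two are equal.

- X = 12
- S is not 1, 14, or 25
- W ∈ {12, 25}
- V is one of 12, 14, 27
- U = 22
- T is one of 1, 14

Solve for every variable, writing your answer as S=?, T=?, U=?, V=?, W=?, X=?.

U's domain is down to {22}, so U = 22. So S can't be 22.
X's domain is down to {12}, so X = 12. Strike 12 from S, V, W.
That leaves S = 27. Strike 27 from V.
V's domain is down to {14}, so V = 14. Eliminate 14 elsewhere: T.
W must be 25 (only option left).
T must be 1 (only option left).

S=27, T=1, U=22, V=14, W=25, X=12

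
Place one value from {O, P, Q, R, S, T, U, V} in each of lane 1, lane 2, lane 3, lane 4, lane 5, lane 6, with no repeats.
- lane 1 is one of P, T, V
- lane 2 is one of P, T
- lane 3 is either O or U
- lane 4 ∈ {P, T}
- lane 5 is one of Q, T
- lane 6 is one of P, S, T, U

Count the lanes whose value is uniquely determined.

2

The 2 variables lane 2 and lane 4 are confined to {P, T}, which locks those values in; drop them from lane 1, lane 5, lane 6.
That leaves lane 1 = V.
lane 5 has just one choice, so lane 5 = Q.
Determined: lane 1=V, lane 5=Q. The other lanes each still have more than one consistent value. That makes 2.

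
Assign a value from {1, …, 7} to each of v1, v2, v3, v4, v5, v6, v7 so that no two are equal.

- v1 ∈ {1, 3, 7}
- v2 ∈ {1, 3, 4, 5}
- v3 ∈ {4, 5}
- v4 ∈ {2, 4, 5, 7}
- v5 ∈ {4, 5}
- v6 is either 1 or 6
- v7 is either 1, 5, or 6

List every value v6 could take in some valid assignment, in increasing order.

Among the 7 variables, 2 fits only v4 (and all 7 values in {1, 2, 3, 4, 5, 6, 7} must be used), so v4 = 2.
The 6 still-open variables draw from only 6 values {1, 3, 4, 5, 6, 7}, so each is used; only v1 can be 7, hence v1 = 7.
The 5 still-open variables together cover exactly {1, 3, 4, 5, 6} — 5 values for 5 variables — and 3 appears only in v2's list, so v2 = 3.
v3 and v5 between them cover only {4, 5} — a naked pair. Remove those values from v7.
No further eliminations apply; v6 can still be any of 1, 6.

1, 6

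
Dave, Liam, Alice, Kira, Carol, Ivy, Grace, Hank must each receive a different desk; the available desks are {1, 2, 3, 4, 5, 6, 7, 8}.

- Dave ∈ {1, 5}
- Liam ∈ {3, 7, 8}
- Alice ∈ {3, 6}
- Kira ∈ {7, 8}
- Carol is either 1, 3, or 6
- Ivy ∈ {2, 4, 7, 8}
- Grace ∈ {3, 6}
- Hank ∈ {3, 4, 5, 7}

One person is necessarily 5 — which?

Dave

Among the 8 variables, 2 fits only Ivy (and all 8 values in {1, 2, 3, 4, 5, 6, 7, 8} must be used), so Ivy = 2.
Among the 7 still-open variables, 4 fits only Hank (and all 7 values in {1, 3, 4, 5, 6, 7, 8} must be used), so Hank = 4.
Among the 6 still-open variables, 5 fits only Dave (and all 6 values in {1, 3, 5, 6, 7, 8} must be used), so Dave = 5.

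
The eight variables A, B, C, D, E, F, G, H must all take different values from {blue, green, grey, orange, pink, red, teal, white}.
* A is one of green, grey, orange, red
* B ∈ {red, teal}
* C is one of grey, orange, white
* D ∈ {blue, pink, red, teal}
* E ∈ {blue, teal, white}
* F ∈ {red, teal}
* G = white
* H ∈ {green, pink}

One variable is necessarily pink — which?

D

G has just one choice, so G = white. Eliminate white elsewhere: C, E.
The 2 variables B and F are confined to {red, teal}, which locks those values in; drop them from A, D, E.
E has just one choice, so E = blue. Remove blue from D.
So pink goes to D.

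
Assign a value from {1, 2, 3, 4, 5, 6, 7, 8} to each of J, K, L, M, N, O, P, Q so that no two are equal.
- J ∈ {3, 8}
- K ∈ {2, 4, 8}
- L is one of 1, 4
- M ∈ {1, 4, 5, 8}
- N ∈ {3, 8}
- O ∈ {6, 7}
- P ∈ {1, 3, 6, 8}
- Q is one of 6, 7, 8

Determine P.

The 8 variables draw from only 8 values {1, 2, 3, 4, 5, 6, 7, 8}, so each is used; only K can be 2, hence K = 2.
The 7 still-open variables together cover exactly {1, 3, 4, 5, 6, 7, 8} — 7 values for 7 variables — and 5 appears only in M's list, so M = 5.
Among the 6 still-open variables, 4 fits only L (and all 6 values in {1, 3, 4, 6, 7, 8} must be used), so L = 4.
Among the 5 still-open variables, 1 fits only P (and all 5 values in {1, 3, 6, 7, 8} must be used), so P = 1.

1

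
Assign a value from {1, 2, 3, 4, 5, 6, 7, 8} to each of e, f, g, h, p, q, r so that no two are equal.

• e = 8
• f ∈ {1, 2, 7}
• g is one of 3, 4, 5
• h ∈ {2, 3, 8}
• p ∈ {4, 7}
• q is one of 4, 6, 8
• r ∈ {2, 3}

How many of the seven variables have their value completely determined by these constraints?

1

e has just one choice, so e = 8. So h, q can't be 8.
The 2 variables h and r are confined to {2, 3}, which locks those values in; drop them from f, g.
Determined: e=8. The other variables each still have more than one consistent value. That makes 1.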